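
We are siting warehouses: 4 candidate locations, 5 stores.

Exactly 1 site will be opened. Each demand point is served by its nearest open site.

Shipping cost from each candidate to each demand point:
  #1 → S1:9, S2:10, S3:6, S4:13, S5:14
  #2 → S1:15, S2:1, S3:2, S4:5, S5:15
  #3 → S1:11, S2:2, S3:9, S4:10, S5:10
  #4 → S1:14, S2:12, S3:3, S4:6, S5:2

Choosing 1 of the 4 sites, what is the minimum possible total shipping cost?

Open {#4}.
  S1→#4 14, S2→#4 12, S3→#4 3, S4→#4 6, S5→#4 2  ⇒ total 37.
Compare {#2}: total 38.
Compare {#3}: total 42.
No size-1 selection does better; minimum is 37.

37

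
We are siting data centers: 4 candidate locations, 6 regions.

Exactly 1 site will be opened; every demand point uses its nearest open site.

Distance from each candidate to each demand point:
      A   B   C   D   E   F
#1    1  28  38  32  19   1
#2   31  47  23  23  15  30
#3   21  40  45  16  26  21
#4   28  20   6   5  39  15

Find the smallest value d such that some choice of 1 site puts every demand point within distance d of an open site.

Open {#1}.
  Farthest demand point is C at distance 38 (to #1); all others are ≤ 38.
With {#4} the worst case is 39.
With {#3} the worst case is 45.
No size-1 selection achieves below 38.

38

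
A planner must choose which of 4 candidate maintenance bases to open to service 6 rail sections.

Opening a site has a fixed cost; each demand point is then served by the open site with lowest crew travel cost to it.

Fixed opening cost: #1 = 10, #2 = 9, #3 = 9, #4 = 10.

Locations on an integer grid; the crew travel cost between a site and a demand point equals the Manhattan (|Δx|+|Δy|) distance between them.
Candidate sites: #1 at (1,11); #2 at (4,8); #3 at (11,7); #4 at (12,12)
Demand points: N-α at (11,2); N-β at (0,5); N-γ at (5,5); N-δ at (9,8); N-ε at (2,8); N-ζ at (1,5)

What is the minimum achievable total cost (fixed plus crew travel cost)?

45

Open {#2, #3}: assign each demand point to its cheapest open site.
  N-α→#3 5, N-β→#2 7, N-γ→#2 4, N-δ→#3 3, N-ε→#2 2, N-ζ→#2 6
  crew travel cost 27, fixed 18 → total 45.
Compare {#2}: crew travel cost 37 + fixed 9 = 46.
Compare {#1, #3}: crew travel cost 33 + fixed 19 = 52.
Compare {#2, #4}: crew travel cost 35 + fixed 19 = 54.
All other subsets cost ≥ 46. Minimum total cost: 45.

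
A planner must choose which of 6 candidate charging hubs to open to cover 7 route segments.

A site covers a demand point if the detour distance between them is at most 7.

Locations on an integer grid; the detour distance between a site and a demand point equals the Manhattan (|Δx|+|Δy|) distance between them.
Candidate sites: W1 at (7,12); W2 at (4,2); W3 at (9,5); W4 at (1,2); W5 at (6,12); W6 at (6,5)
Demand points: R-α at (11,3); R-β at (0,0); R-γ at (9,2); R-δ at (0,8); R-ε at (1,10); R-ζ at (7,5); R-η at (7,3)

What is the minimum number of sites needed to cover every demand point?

Coverage sets (demand points within 7 of each site):
  W1: {R-ζ}
  W2: {R-β, R-γ, R-ζ, R-η}
  W3: {R-α, R-γ, R-ζ, R-η}
  W4: {R-β, R-δ, R-η}
  W5: {R-ε}
  W6: {R-α, R-γ, R-ζ, R-η}
No 2 sites suffice: every size-2 union leaves at least one demand point uncovered.
But {W3, W4, W5} covers everything, so the minimum is 3.

3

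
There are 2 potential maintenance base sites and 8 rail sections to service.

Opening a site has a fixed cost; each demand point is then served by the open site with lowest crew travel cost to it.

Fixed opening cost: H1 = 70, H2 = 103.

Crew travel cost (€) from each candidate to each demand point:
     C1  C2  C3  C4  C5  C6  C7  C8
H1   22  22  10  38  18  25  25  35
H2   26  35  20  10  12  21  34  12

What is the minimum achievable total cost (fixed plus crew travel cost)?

265

Open {H1}: assign each demand point to its cheapest open site.
  C1→H1 22, C2→H1 22, C3→H1 10, C4→H1 38, C5→H1 18, C6→H1 25, C7→H1 25, C8→H1 35
  crew travel cost 195, fixed 70 → total 265.
Compare {H2}: crew travel cost 170 + fixed 103 = 273.
Compare {H1, H2}: crew travel cost 134 + fixed 173 = 307.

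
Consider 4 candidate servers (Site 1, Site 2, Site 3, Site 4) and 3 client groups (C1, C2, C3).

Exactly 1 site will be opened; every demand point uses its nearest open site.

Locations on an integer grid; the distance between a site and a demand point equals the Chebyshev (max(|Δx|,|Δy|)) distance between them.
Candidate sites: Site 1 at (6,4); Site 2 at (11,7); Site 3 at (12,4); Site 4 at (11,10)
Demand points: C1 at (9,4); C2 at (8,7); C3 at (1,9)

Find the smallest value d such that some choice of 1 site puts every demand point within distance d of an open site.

Open {Site 1}.
  Farthest demand point is C3 at distance 5 (to Site 1); all others are ≤ 5.
With {Site 2} the worst case is 10.
With {Site 4} the worst case is 10.
No size-1 selection achieves below 5.

5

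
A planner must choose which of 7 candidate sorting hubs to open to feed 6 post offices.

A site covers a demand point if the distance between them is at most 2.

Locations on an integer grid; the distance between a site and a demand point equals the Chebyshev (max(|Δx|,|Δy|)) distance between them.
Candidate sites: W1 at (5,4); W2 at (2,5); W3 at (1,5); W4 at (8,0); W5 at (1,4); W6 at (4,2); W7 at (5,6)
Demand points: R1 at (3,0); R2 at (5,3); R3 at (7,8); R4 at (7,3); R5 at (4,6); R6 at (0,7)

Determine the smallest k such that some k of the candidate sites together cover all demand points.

Coverage sets (demand points within 2 of each site):
  W1: {R2, R4, R5}
  W2: {R5, R6}
  W3: {R6}
  W4: {}
  W5: {}
  W6: {R1, R2}
  W7: {R3, R5}
No 3 sites suffice: every size-3 union leaves at least one demand point uncovered.
But {W1, W2, W6, W7} covers everything, so the minimum is 4.

4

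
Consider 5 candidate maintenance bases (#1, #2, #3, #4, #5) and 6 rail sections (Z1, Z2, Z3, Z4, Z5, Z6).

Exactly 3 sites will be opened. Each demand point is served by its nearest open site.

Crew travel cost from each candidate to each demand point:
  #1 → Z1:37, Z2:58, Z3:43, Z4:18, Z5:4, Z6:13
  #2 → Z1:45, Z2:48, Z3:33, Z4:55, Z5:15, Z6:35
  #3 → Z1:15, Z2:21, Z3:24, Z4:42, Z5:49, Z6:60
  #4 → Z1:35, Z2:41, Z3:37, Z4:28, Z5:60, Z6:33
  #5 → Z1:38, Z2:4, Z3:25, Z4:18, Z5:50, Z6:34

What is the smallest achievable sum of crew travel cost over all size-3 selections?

Open {#1, #3, #5}.
  Z1→#3 15, Z2→#5 4, Z3→#3 24, Z4→#1 18, Z5→#1 4, Z6→#1 13  ⇒ total 78.
Compare {#1, #2, #3}: total 95.
Compare {#1, #3, #4}: total 95.
No size-3 selection does better; minimum is 78.

78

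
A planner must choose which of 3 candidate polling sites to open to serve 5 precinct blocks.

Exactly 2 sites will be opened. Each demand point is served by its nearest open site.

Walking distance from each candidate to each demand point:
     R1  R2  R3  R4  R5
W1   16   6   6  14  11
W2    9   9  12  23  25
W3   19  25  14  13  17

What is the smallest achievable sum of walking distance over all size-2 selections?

Open {W1, W2}.
  R1→W2 9, R2→W1 6, R3→W1 6, R4→W1 14, R5→W1 11  ⇒ total 46.
Compare {W1, W3}: total 52.
Compare {W2, W3}: total 60.

46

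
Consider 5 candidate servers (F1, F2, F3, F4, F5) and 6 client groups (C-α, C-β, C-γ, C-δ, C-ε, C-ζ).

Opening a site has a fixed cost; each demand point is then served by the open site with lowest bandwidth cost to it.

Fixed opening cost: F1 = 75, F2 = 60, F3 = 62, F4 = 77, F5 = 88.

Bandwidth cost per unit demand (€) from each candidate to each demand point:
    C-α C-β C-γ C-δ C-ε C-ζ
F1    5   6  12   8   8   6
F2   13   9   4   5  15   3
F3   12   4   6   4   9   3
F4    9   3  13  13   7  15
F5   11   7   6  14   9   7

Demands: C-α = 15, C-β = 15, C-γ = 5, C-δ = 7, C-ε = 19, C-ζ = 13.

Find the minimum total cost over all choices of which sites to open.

521

Open {F1, F3}: assign each demand point to its cheapest open site.
  C-α→F1 15×5=75, C-β→F3 15×4=60, C-γ→F3 5×6=30, C-δ→F3 7×4=28, C-ε→F1 19×8=152, C-ζ→F3 13×3=39
  bandwidth cost 384, fixed 137 → total 521.
Compare {F2, F4}: bandwidth cost 407 + fixed 137 = 544.
Compare {F1, F2}: bandwidth cost 411 + fixed 135 = 546.
Compare {F3, F4}: bandwidth cost 410 + fixed 139 = 549.
All other subsets cost ≥ 544. Minimum total cost: 521.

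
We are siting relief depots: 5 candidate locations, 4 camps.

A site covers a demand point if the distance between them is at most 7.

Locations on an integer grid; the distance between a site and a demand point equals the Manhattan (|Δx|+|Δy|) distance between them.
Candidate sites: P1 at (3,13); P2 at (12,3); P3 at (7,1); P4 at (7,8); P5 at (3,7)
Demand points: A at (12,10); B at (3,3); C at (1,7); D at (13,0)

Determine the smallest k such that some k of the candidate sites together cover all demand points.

2

Coverage sets (demand points within 7 of each site):
  P1: {}
  P2: {A, D}
  P3: {B, D}
  P4: {A, C}
  P5: {B, C}
No single site covers all 4 demand points.
But {P2, P5} covers everything, so the minimum is 2.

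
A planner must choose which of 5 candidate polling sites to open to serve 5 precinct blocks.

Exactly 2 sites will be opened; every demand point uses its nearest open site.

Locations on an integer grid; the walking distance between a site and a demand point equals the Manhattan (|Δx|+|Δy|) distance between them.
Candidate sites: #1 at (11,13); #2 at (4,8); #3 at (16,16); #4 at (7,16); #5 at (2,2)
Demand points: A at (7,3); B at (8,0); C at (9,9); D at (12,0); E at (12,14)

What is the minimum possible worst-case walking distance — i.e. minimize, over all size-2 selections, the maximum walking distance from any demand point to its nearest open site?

Open {#1, #5}.
  Farthest demand point is D at walking distance 12 (to #5); all others are ≤ 12.
With {#4, #5} the worst case is 12.
With {#1, #2} the worst case is 14.
No size-2 selection achieves below 12.

12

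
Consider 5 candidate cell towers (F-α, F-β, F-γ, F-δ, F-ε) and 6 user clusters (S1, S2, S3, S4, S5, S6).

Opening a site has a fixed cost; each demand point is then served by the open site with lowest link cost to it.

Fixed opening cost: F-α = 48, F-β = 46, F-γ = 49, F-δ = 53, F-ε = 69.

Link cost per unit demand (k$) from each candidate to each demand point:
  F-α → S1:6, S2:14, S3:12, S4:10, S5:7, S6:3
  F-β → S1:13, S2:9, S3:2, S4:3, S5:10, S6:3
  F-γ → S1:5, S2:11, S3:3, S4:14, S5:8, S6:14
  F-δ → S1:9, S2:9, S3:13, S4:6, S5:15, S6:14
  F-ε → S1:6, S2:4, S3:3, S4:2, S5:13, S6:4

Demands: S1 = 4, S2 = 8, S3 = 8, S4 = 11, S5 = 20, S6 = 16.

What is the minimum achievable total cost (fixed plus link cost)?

407

Open {F-α, F-ε}: assign each demand point to its cheapest open site.
  S1→F-α 4×6=24, S2→F-ε 8×4=32, S3→F-ε 8×3=24, S4→F-ε 11×2=22, S5→F-α 20×7=140, S6→F-α 16×3=48
  link cost 290, fixed 117 → total 407.
Compare {F-α, F-β}: link cost 333 + fixed 94 = 427.
Compare {F-γ, F-ε}: link cost 322 + fixed 118 = 440.
Compare {F-β, F-γ}: link cost 349 + fixed 95 = 444.
All other subsets cost ≥ 427. Minimum total cost: 407.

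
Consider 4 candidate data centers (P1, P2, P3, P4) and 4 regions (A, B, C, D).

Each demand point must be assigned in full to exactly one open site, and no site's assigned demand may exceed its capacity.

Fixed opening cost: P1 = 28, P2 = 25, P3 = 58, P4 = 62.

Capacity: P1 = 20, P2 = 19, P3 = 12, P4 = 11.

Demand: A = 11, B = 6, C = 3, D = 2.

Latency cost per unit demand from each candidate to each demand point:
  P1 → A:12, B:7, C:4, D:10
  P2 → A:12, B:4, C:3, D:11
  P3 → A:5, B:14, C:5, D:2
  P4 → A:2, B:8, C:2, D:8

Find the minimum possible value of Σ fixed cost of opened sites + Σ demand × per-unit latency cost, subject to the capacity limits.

164

Open {P2, P4}; cheapest assignment that respects the capacities:
  P2 (cap 19, load 11): B, C, D — cost 6×4 + 3×3 + 2×11 = 55
  P4 (cap 11, load 11): A — cost 11×2 = 22
  Shipping 77, fixed 87 → total 164.
  Any other capacity-feasible assignment to {P2, P4} ships for at least 77.
Compare {P1, P4}: its best feasible assignment gives total 186.
Compare {P1, P2, P4}: its best feasible assignment gives total 190.
Every other set of open sites that can feasibly serve all demand totals ≥ 186 even under its best assignment. Minimum: 164.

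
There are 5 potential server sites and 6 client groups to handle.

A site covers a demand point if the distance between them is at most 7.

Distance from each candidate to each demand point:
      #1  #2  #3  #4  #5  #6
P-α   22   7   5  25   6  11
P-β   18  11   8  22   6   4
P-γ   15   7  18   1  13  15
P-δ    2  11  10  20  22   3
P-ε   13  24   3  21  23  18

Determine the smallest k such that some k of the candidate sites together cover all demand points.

3

Coverage sets (demand points within 7 of each site):
  P-α: {#2, #3, #5}
  P-β: {#5, #6}
  P-γ: {#2, #4}
  P-δ: {#1, #6}
  P-ε: {#3}
No 2 sites suffice: every size-2 union leaves at least one demand point uncovered.
But {P-α, P-γ, P-δ} covers everything, so the minimum is 3.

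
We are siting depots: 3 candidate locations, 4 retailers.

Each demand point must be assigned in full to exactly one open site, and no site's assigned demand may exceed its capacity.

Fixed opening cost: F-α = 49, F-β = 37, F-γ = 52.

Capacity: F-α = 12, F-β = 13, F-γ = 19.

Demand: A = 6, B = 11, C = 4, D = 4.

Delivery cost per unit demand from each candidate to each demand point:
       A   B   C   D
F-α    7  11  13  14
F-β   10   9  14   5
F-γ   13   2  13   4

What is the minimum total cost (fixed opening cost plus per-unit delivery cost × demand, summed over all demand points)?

Open {F-α, F-γ}; cheapest assignment that respects the capacities:
  F-α (cap 12, load 10): A, C — cost 6×7 + 4×13 = 94
  F-γ (cap 19, load 15): B, D — cost 11×2 + 4×4 = 38
  Shipping 132, fixed 101 → total 233.
  Any other capacity-feasible assignment to {F-α, F-γ} ships for at least 132.
Compare {F-β, F-γ}: its best feasible assignment gives total 239.
Compare {F-α, F-β, F-γ}: its best feasible assignment gives total 270.
Every other set of open sites that can feasibly serve all demand totals ≥ 239 even under its best assignment. Minimum: 233.

233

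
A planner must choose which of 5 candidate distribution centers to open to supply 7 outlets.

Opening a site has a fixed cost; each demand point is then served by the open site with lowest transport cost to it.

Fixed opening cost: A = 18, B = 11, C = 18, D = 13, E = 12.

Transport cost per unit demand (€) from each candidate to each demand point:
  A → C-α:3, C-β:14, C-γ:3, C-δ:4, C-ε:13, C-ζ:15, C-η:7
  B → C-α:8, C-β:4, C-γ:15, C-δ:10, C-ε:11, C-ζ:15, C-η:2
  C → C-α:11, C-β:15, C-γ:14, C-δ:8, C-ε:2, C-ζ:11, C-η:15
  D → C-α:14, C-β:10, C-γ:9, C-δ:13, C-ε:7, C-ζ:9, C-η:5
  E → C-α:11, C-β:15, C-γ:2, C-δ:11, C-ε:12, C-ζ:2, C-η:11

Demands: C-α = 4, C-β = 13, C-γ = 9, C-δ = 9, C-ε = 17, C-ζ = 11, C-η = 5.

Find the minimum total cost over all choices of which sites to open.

Open {A, B, C, E}: assign each demand point to its cheapest open site.
  C-α→A 4×3=12, C-β→B 13×4=52, C-γ→E 9×2=18, C-δ→A 9×4=36, C-ε→C 17×2=34, C-ζ→E 11×2=22, C-η→B 5×2=10
  transport cost 184, fixed 59 → total 243.
Compare {A, B, C, D, E}: transport cost 184 + fixed 72 = 256.
Compare {B, C, E}: transport cost 240 + fixed 41 = 281.
Compare {B, C, D, E}: transport cost 240 + fixed 54 = 294.
All other subsets cost ≥ 256. Minimum total cost: 243.

243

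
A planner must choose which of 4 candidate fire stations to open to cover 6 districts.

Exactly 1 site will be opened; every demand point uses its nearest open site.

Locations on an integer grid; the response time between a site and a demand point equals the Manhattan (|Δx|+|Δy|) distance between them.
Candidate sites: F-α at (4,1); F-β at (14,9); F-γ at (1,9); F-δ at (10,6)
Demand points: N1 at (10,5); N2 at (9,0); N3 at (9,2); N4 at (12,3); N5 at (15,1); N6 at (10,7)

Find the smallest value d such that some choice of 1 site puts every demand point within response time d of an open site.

Open {F-δ}.
  Farthest demand point is N5 at response time 10 (to F-δ); all others are ≤ 10.
With {F-α} the worst case is 12.
With {F-β} the worst case is 14.
No size-1 selection achieves below 10.

10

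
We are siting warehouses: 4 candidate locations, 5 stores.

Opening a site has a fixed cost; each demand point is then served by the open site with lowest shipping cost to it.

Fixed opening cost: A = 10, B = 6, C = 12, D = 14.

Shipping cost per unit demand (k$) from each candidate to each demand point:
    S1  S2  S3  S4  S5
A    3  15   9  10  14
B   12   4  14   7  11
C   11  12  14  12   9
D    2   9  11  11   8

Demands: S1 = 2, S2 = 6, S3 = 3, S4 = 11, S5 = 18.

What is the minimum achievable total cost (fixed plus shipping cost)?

Open {B, D}: assign each demand point to its cheapest open site.
  S1→D 2×2=4, S2→B 6×4=24, S3→D 3×11=33, S4→B 11×7=77, S5→D 18×8=144
  shipping cost 282, fixed 20 → total 302.
Compare {A, B, D}: shipping cost 276 + fixed 30 = 306.
Compare {B, C, D}: shipping cost 282 + fixed 32 = 314.
Compare {A, B, C, D}: shipping cost 276 + fixed 42 = 318.
All other subsets cost ≥ 306. Minimum total cost: 302.

302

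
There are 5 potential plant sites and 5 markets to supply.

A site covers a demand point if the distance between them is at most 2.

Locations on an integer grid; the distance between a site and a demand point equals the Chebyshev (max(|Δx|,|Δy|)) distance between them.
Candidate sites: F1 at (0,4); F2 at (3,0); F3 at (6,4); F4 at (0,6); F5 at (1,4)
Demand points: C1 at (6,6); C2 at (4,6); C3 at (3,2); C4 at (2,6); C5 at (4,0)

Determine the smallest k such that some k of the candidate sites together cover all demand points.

3

Coverage sets (demand points within 2 of each site):
  F1: {C4}
  F2: {C3, C5}
  F3: {C1, C2}
  F4: {C4}
  F5: {C3, C4}
No 2 sites suffice: every size-2 union leaves at least one demand point uncovered.
But {F1, F2, F3} covers everything, so the minimum is 3.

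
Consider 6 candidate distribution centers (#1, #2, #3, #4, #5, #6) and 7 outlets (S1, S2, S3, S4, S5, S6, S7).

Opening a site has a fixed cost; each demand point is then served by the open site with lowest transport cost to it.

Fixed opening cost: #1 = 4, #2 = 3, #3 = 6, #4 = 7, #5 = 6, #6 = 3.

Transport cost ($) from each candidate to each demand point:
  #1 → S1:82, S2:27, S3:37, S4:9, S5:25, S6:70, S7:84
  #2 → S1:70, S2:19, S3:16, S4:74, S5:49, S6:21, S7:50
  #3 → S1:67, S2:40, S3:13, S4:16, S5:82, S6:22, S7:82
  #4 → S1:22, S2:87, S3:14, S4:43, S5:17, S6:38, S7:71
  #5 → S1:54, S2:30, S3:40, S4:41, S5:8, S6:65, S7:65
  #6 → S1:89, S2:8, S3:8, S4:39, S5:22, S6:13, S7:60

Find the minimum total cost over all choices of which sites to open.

141

Open {#1, #2, #4, #5, #6}: assign each demand point to its cheapest open site.
  S1→#4 22, S2→#6 8, S3→#6 8, S4→#1 9, S5→#5 8, S6→#6 13, S7→#2 50
  transport cost 118, fixed 23 → total 141.
Compare {#1, #2, #4, #6}: transport cost 127 + fixed 17 = 144.
Compare {#1, #2, #3, #4, #5, #6}: transport cost 118 + fixed 29 = 147.
Compare {#1, #4, #5, #6}: transport cost 128 + fixed 20 = 148.
All other subsets cost ≥ 144. Minimum total cost: 141.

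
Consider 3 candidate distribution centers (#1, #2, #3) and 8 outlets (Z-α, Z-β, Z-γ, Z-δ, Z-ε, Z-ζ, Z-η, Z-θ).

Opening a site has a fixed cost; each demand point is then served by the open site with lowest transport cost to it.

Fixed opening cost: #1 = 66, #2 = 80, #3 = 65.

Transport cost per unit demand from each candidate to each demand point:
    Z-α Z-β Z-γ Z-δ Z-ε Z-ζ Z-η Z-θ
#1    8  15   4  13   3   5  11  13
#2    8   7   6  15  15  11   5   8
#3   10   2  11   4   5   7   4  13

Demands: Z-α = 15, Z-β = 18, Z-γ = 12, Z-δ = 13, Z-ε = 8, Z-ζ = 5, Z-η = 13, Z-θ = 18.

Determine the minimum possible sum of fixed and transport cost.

696

Open {#2, #3}: assign each demand point to its cheapest open site.
  Z-α→#2 15×8=120, Z-β→#3 18×2=36, Z-γ→#2 12×6=72, Z-δ→#3 13×4=52, Z-ε→#3 8×5=40, Z-ζ→#3 5×7=35, Z-η→#3 13×4=52, Z-θ→#2 18×8=144
  transport cost 551, fixed 145 → total 696.
Compare {#1, #2, #3}: transport cost 501 + fixed 211 = 712.
Compare {#1, #3}: transport cost 591 + fixed 131 = 722.
Compare {#3}: transport cost 731 + fixed 65 = 796.
All other subsets cost ≥ 712. Minimum total cost: 696.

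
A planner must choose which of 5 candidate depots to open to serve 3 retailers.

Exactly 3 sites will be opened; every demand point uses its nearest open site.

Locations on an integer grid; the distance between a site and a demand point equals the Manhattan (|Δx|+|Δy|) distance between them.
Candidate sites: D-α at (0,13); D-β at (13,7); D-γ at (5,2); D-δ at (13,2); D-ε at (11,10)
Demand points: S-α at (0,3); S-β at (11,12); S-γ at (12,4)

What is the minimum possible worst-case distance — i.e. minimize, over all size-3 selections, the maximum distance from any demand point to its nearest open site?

6

Open {D-β, D-γ, D-ε}.
  Farthest demand point is S-α at distance 6 (to D-γ); all others are ≤ 6.
With {D-γ, D-δ, D-ε} the worst case is 6.
With {D-α, D-β, D-γ} the worst case is 7.
No size-3 selection achieves below 6.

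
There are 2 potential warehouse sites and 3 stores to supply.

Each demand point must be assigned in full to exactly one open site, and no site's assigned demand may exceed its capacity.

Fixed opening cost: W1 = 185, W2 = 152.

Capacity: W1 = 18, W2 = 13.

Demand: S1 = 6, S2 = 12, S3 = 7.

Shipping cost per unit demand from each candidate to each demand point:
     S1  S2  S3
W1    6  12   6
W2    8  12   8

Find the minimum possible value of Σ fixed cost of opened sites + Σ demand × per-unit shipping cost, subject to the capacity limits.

559

Open {W1, W2}; cheapest assignment that respects the capacities:
  W1 (cap 18, load 13): S1, S3 — cost 6×6 + 7×6 = 78
  W2 (cap 13, load 12): S2 — cost 12×12 = 144
  Shipping 222, fixed 337 → total 559.
  Any other capacity-feasible assignment to {W1, W2} ships for at least 222.
Total demand is 25 and no other set of sites has combined capacity ≥ 25, so {W1, W2} is the only feasible choice of open sites. Minimum: 559.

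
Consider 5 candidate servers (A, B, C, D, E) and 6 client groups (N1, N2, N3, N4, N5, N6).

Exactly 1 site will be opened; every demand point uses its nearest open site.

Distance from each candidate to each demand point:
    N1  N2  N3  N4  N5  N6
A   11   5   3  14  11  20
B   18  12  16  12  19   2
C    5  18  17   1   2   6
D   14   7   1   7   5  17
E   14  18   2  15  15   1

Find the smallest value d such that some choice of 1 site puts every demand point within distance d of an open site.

17

Open {D}.
  Farthest demand point is N6 at distance 17 (to D); all others are ≤ 17.
With {C} the worst case is 18.
With {E} the worst case is 18.
No size-1 selection achieves below 17.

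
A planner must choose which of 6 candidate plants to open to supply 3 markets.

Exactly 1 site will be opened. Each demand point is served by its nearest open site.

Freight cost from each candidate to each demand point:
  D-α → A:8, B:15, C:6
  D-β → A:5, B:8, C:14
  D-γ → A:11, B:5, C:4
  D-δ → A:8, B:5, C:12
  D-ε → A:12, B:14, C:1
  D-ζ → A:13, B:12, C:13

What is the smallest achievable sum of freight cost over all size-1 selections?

Open {D-γ}.
  A→D-γ 11, B→D-γ 5, C→D-γ 4  ⇒ total 20.
Compare {D-δ}: total 25.
Compare {D-β}: total 27.
No size-1 selection does better; minimum is 20.

20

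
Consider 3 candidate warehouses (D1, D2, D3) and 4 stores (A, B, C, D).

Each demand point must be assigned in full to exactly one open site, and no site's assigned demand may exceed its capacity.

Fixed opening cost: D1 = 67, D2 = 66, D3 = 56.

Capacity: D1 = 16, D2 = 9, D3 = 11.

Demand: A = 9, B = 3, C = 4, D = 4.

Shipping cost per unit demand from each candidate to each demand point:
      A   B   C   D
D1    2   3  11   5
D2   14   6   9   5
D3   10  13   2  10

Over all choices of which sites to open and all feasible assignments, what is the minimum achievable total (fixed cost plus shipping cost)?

178

Open {D1, D3}; cheapest assignment that respects the capacities:
  D1 (cap 16, load 16): A, B, D — cost 9×2 + 3×3 + 4×5 = 47
  D3 (cap 11, load 4): C — cost 4×2 = 8
  Shipping 55, fixed 123 → total 178.
  Any other capacity-feasible assignment to {D1, D3} ships for at least 55.
Compare {D1, D2}: its best feasible assignment gives total 216.
Compare {D1, D2, D3}: its best feasible assignment gives total 244.
Every other set of open sites that can feasibly serve all demand totals ≥ 216 even under its best assignment. Minimum: 178.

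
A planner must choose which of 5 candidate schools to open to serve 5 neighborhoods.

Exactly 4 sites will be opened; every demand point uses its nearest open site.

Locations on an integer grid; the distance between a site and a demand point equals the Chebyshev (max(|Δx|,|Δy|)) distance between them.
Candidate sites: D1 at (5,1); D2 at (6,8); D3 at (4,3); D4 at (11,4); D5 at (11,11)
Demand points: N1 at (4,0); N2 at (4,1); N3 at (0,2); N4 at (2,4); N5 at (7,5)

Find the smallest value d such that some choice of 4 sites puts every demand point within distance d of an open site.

Open {D1, D2, D3, D4}.
  Farthest demand point is N3 at distance 4 (to D3); all others are ≤ 4.
With {D1, D2, D3, D5} the worst case is 4.
With {D1, D3, D4, D5} the worst case is 4.
No size-4 selection achieves below 4.

4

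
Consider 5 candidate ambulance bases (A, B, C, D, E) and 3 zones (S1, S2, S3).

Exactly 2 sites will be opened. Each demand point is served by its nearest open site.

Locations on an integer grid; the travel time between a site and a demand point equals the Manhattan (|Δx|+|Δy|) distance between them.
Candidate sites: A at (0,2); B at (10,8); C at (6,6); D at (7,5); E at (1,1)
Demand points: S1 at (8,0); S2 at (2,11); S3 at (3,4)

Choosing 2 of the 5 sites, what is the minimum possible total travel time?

Open {C, D}.
  S1→D 6, S2→C 9, S3→C 5  ⇒ total 20.
Compare {A, C}: total 22.
Compare {A, D}: total 22.
No size-2 selection does better; minimum is 20.

20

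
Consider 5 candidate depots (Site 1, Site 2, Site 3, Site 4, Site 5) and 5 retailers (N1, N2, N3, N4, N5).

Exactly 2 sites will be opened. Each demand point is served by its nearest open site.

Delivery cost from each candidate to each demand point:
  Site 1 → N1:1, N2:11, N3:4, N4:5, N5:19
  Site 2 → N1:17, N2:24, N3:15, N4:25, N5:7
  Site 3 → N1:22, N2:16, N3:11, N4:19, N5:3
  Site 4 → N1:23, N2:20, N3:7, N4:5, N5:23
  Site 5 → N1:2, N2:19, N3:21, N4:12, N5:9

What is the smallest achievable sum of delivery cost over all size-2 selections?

24

Open {Site 1, Site 3}.
  N1→Site 1 1, N2→Site 1 11, N3→Site 1 4, N4→Site 1 5, N5→Site 3 3  ⇒ total 24.
Compare {Site 1, Site 2}: total 28.
Compare {Site 1, Site 5}: total 30.
No size-2 selection does better; minimum is 24.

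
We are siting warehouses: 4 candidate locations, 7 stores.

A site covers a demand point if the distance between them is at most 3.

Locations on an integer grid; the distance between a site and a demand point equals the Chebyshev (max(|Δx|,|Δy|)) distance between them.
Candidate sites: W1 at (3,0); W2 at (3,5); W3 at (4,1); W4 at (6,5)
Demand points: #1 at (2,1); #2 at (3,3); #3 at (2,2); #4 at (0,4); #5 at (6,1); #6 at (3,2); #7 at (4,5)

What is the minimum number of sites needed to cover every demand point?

2

Coverage sets (demand points within 3 of each site):
  W1: {#1, #2, #3, #5, #6}
  W2: {#2, #3, #4, #6, #7}
  W3: {#1, #2, #3, #5, #6}
  W4: {#2, #6, #7}
No single site covers all 7 demand points.
But {W1, W2} covers everything, so the minimum is 2.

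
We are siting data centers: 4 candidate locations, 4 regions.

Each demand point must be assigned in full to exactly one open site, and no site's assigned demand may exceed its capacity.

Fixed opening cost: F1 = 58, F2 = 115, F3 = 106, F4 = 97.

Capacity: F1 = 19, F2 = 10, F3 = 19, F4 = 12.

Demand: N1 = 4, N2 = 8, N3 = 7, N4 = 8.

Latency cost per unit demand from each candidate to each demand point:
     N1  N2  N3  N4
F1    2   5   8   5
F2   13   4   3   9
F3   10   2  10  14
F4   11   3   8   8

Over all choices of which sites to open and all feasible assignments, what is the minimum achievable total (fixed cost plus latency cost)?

Open {F1, F4}; cheapest assignment that respects the capacities:
  F1 (cap 19, load 19): N1, N3, N4 — cost 4×2 + 7×8 + 8×5 = 104
  F4 (cap 12, load 8): N2 — cost 8×3 = 24
  Shipping 128, fixed 155 → total 283.
  Any other capacity-feasible assignment to {F1, F4} ships for at least 128.
Compare {F1, F3}: its best feasible assignment gives total 284.
Compare {F1, F2}: its best feasible assignment gives total 309.
Every other set of open sites that can feasibly serve all demand totals ≥ 284 even under its best assignment. Minimum: 283.

283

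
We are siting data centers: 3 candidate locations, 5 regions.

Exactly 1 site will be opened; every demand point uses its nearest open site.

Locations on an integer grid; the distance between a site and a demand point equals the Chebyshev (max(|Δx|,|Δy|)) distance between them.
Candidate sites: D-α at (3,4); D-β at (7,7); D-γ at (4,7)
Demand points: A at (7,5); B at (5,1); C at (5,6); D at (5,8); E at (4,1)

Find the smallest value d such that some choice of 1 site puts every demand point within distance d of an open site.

Open {D-α}.
  Farthest demand point is A at distance 4 (to D-α); all others are ≤ 4.
With {D-β} the worst case is 6.
With {D-γ} the worst case is 6.
No size-1 selection achieves below 4.

4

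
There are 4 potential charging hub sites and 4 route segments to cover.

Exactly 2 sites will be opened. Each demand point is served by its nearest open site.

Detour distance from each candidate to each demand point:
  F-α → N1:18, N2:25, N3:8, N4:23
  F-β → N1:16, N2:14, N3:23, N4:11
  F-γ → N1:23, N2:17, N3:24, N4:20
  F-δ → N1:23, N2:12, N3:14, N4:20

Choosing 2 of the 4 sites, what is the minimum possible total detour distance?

49

Open {F-α, F-β}.
  N1→F-β 16, N2→F-β 14, N3→F-α 8, N4→F-β 11  ⇒ total 49.
Compare {F-β, F-δ}: total 53.
Compare {F-α, F-δ}: total 58.
No size-2 selection does better; minimum is 49.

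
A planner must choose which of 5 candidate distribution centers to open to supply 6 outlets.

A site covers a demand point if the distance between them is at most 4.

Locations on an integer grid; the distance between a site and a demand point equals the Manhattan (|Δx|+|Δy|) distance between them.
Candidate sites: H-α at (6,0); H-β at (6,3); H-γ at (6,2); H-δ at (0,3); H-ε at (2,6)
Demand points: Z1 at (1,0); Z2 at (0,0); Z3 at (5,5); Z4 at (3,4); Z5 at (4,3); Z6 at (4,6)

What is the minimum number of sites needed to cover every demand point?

Coverage sets (demand points within 4 of each site):
  H-α: {}
  H-β: {Z3, Z4, Z5}
  H-γ: {Z3, Z5}
  H-δ: {Z1, Z2, Z4, Z5}
  H-ε: {Z3, Z4, Z6}
No single site covers all 6 demand points.
But {H-δ, H-ε} covers everything, so the minimum is 2.

2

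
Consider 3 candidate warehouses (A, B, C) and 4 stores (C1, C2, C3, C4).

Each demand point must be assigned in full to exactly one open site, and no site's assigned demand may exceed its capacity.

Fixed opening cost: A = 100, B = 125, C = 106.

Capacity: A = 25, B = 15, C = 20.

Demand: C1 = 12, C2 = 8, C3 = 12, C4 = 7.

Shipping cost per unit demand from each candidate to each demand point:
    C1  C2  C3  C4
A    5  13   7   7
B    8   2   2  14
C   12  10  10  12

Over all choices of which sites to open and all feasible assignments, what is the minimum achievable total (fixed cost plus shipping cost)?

Open {A, B}; cheapest assignment that respects the capacities:
  A (cap 25, load 24): C1, C3 — cost 12×5 + 12×7 = 144
  B (cap 15, load 15): C2, C4 — cost 8×2 + 7×14 = 114
  Shipping 258, fixed 225 → total 483.
  Any other capacity-feasible assignment to {A, B} ships for at least 258.
Compare {A, C}: its best feasible assignment gives total 514.
Compare {A, B, C}: its best feasible assignment gives total 544.
Every other set of open sites that can feasibly serve all demand totals ≥ 514 even under its best assignment. Minimum: 483.

483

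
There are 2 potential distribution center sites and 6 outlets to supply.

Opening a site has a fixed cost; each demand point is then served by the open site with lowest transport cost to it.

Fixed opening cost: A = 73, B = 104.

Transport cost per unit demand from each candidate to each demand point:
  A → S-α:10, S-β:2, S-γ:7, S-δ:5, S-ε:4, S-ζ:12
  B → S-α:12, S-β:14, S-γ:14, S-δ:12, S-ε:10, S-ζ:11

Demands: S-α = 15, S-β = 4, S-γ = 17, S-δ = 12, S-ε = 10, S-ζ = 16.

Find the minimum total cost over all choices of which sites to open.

Open {A}: assign each demand point to its cheapest open site.
  S-α→A 15×10=150, S-β→A 4×2=8, S-γ→A 17×7=119, S-δ→A 12×5=60, S-ε→A 10×4=40, S-ζ→A 16×12=192
  transport cost 569, fixed 73 → total 642.
Compare {A, B}: transport cost 553 + fixed 177 = 730.
Compare {B}: transport cost 894 + fixed 104 = 998.

642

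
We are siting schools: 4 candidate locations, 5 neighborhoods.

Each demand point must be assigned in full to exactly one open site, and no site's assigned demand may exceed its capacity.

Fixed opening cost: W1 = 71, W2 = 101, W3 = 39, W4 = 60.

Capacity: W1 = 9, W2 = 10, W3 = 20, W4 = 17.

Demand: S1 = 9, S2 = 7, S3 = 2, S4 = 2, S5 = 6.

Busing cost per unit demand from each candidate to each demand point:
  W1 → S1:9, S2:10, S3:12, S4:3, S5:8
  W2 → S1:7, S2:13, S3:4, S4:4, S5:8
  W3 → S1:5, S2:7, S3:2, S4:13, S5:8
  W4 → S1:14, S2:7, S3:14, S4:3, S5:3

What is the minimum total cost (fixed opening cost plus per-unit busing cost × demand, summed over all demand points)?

221

Open {W3, W4}; cheapest assignment that respects the capacities:
  W3 (cap 20, load 18): S1, S2, S3 — cost 9×5 + 7×7 + 2×2 = 98
  W4 (cap 17, load 8): S4, S5 — cost 2×3 + 6×3 = 24
  Shipping 122, fixed 99 → total 221.
  Any other capacity-feasible assignment to {W3, W4} ships for at least 122.
Compare {W1, W3}: its best feasible assignment gives total 262.
Compare {W1, W3, W4}: its best feasible assignment gives total 292.
Every other set of open sites that can feasibly serve all demand totals ≥ 262 even under its best assignment. Minimum: 221.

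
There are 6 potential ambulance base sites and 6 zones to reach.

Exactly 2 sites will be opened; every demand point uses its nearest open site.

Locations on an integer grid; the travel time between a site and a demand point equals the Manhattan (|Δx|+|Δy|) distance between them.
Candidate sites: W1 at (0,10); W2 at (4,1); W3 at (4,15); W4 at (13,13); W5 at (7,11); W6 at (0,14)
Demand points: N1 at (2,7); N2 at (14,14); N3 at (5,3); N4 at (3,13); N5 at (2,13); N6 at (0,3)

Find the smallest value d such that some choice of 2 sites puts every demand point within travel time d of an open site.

10

Open {W1, W5}.
  Farthest demand point is N2 at travel time 10 (to W5); all others are ≤ 10.
With {W2, W5} the worst case is 10.
With {W2, W3} the worst case is 11.
No size-2 selection achieves below 10.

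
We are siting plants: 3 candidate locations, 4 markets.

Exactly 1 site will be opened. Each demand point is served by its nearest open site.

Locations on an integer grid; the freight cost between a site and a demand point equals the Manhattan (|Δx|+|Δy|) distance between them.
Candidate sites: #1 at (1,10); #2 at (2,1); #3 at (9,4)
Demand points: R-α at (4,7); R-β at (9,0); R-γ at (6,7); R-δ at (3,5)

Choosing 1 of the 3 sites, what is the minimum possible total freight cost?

25

Open {#3}.
  R-α→#3 8, R-β→#3 4, R-γ→#3 6, R-δ→#3 7  ⇒ total 25.
Compare {#2}: total 31.
Compare {#1}: total 39.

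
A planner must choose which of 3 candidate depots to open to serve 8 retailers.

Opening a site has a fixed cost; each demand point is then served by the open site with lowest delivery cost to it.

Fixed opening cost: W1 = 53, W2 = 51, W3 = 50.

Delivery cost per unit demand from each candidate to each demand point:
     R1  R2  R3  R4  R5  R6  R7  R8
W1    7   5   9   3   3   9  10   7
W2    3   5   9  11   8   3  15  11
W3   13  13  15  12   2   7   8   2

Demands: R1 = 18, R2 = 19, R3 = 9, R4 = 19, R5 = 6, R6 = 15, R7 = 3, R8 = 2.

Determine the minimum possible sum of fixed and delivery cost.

498

Open {W1, W2}: assign each demand point to its cheapest open site.
  R1→W2 18×3=54, R2→W1 19×5=95, R3→W1 9×9=81, R4→W1 19×3=57, R5→W1 6×3=18, R6→W2 15×3=45, R7→W1 3×10=30, R8→W1 2×7=14
  delivery cost 394, fixed 104 → total 498.
Compare {W1, W2, W3}: delivery cost 372 + fixed 154 = 526.
Compare {W1, W3}: delivery cost 504 + fixed 103 = 607.
Compare {W1}: delivery cost 556 + fixed 53 = 609.
All other subsets cost ≥ 526. Minimum total cost: 498.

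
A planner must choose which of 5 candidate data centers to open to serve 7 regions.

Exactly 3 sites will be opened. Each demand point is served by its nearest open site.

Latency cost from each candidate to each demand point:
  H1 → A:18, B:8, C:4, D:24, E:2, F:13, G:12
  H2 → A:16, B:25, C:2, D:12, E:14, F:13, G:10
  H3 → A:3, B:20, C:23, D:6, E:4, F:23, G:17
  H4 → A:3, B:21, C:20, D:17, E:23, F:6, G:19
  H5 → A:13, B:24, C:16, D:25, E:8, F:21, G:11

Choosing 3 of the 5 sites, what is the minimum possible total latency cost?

41

Open {H1, H3, H4}.
  A→H3 3, B→H1 8, C→H1 4, D→H3 6, E→H1 2, F→H4 6, G→H1 12  ⇒ total 41.
Compare {H1, H2, H4}: total 43.
Compare {H1, H2, H3}: total 44.
No size-3 selection does better; minimum is 41.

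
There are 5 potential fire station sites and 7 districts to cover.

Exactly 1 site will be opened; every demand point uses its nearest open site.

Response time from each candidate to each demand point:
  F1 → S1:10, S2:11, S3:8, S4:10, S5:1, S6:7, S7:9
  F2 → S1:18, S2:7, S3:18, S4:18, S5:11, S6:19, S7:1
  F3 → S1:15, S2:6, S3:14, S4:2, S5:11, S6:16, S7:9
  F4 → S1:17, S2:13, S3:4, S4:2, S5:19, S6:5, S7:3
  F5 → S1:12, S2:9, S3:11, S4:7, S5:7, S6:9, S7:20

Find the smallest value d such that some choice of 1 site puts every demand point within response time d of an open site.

Open {F1}.
  Farthest demand point is S2 at response time 11 (to F1); all others are ≤ 11.
With {F3} the worst case is 16.
With {F2} the worst case is 19.
No size-1 selection achieves below 11.

11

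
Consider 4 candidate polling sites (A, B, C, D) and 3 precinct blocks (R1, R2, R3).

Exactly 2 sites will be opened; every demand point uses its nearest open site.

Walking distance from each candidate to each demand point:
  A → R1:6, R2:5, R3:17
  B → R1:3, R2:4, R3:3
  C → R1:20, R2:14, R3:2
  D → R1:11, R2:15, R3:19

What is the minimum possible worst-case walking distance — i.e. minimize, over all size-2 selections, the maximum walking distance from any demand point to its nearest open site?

4

Open {A, B}.
  Farthest demand point is R2 at walking distance 4 (to B); all others are ≤ 4.
With {B, C} the worst case is 4.
With {B, D} the worst case is 4.
No size-2 selection achieves below 4.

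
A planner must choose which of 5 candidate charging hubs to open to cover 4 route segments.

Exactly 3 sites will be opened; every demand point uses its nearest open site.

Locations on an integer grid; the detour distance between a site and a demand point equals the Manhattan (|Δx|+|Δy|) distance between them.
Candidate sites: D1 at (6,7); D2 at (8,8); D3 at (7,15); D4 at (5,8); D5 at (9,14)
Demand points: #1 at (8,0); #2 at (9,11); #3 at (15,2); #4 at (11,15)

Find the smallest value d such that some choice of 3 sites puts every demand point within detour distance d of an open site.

13

Open {D1, D2, D3}.
  Farthest demand point is #3 at detour distance 13 (to D2); all others are ≤ 13.
With {D1, D2, D4} the worst case is 13.
With {D1, D2, D5} the worst case is 13.
No size-3 selection achieves below 13.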